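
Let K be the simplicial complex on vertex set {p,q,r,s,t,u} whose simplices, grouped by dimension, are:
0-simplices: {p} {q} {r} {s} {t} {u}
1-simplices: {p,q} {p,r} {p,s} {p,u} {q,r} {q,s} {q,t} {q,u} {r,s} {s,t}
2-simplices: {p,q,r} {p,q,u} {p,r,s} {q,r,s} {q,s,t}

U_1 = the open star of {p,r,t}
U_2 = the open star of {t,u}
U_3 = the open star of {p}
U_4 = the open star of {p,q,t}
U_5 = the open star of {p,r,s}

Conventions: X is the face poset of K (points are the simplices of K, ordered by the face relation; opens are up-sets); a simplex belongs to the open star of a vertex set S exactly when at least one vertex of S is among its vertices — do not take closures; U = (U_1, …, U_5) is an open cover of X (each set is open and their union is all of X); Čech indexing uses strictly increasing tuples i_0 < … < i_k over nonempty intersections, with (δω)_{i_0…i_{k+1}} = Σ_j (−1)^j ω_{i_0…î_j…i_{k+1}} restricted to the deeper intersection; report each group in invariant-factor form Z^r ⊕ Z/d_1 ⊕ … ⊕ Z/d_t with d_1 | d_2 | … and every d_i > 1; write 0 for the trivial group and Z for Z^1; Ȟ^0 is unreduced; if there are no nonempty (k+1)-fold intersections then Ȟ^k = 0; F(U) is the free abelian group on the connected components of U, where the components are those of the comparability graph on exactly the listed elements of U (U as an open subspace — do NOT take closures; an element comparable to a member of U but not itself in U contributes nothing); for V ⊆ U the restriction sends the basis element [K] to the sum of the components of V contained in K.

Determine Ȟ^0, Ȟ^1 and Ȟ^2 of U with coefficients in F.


nonempty intersections:
  U1={{p},{r},{t},{p,q},{p,r},{p,s},{p,u},{q,r},{q,t},{r,s},{s,t},{p,q,r},{p,q,u},{p,r,s},{q,r,s},{q,s,t}} U2={{t},{u},{p,u},{q,t},{q,u},{s,t},{p,q,u},{q,s,t}} U3={{p},{p,q},{p,r},{p,s},{p,u},{p,q,r},{p,q,u},{p,r,s}} U4={{p},{q},{t},{p,q},{p,r},{p,s},{p,u},{q,r},{q,s},{q,t},{q,u},{s,t},{p,q,r},{p,q,u},{p,r,s},{q,r,s},{q,s,t}} U5={{p},{r},{s},{p,q},{p,r},{p,s},{p,u},{q,r},{q,s},{r,s},{s,t},{p,q,r},{p,q,u},{p,r,s},{q,r,s},{q,s,t}}
  U12={{t},{p,u},{q,t},{s,t},{p,q,u},{q,s,t}} U13={{p},{p,q},{p,r},{p,s},{p,u},{p,q,r},{p,q,u},{p,r,s}} U14={{p},{t},{p,q},{p,r},{p,s},{p,u},{q,r},{q,t},{s,t},{p,q,r},{p,q,u},{p,r,s},{q,r,s},{q,s,t}} U15={{p},{r},{p,q},{p,r},{p,s},{p,u},{q,r},{r,s},{s,t},{p,q,r},{p,q,u},{p,r,s},{q,r,s},{q,s,t}} U23={{p,u},{p,q,u}} U24={{t},{p,u},{q,t},{q,u},{s,t},{p,q,u},{q,s,t}} U25={{p,u},{s,t},{p,q,u},{q,s,t}} U34={{p},{p,q},{p,r},{p,s},{p,u},{p,q,r},{p,q,u},{p,r,s}} U35={{p},{p,q},{p,r},{p,s},{p,u},{p,q,r},{p,q,u},{p,r,s}} U45={{p},{p,q},{p,r},{p,s},{p,u},{q,r},{q,s},{s,t},{p,q,r},{p,q,u},{p,r,s},{q,r,s},{q,s,t}}
  U123={{p,u},{p,q,u}} U124={{t},{p,u},{q,t},{s,t},{p,q,u},{q,s,t}} U125={{p,u},{s,t},{p,q,u},{q,s,t}} U134={{p},{p,q},{p,r},{p,s},{p,u},{p,q,r},{p,q,u},{p,r,s}} U135={{p},{p,q},{p,r},{p,s},{p,u},{p,q,r},{p,q,u},{p,r,s}} U145={{p},{p,q},{p,r},{p,s},{p,u},{q,r},{s,t},{p,q,r},{p,q,u},{p,r,s},{q,r,s},{q,s,t}} U234={{p,u},{p,q,u}} U235={{p,u},{p,q,u}} U245={{p,u},{s,t},{p,q,u},{q,s,t}} U345={{p},{p,q},{p,r},{p,s},{p,u},{p,q,r},{p,q,u},{p,r,s}}
  U1234={{p,u},{p,q,u}} U1235={{p,u},{p,q,u}} U1245={{p,u},{s,t},{p,q,u},{q,s,t}} U1345={{p},{p,q},{p,r},{p,s},{p,u},{p,q,r},{p,q,u},{p,r,s}} U2345={{p,u},{p,q,u}}
  U12345={{p,u},{p,q,u}}
components per intersection:
  U1: {{p},{r},{p,q},{p,r},{p,s},{p,u},{q,r},{r,s},{p,q,r},{p,q,u},{p,r,s},{q,r,s}} {{t},{q,t},{s,t},{q,s,t}}
  U2: {{t},{q,t},{s,t},{q,s,t}} {{u},{p,u},{q,u},{p,q,u}}
  U3: {{p},{p,q},{p,r},{p,s},{p,u},{p,q,r},{p,q,u},{p,r,s}}
  U4: {{p},{q},{t},{p,q},{p,r},{p,s},{p,u},{q,r},{q,s},{q,t},{q,u},{s,t},{p,q,r},{p,q,u},{p,r,s},{q,r,s},{q,s,t}}
  U5: {{p},{r},{s},{p,q},{p,r},{p,s},{p,u},{q,r},{q,s},{r,s},{s,t},{p,q,r},{p,q,u},{p,r,s},{q,r,s},{q,s,t}}
  U12: {{t},{q,t},{s,t},{q,s,t}} {{p,u},{p,q,u}}
  U13: {{p},{p,q},{p,r},{p,s},{p,u},{p,q,r},{p,q,u},{p,r,s}}
  U14: {{p},{p,q},{p,r},{p,s},{p,u},{q,r},{p,q,r},{p,q,u},{p,r,s},{q,r,s}} {{t},{q,t},{s,t},{q,s,t}}
  U15: {{p},{r},{p,q},{p,r},{p,s},{p,u},{q,r},{r,s},{p,q,r},{p,q,u},{p,r,s},{q,r,s}} {{s,t},{q,s,t}}
  U23: {{p,u},{p,q,u}}
  U24: {{t},{q,t},{s,t},{q,s,t}} {{p,u},{q,u},{p,q,u}}
  U25: {{p,u},{p,q,u}} {{s,t},{q,s,t}}
  U34: {{p},{p,q},{p,r},{p,s},{p,u},{p,q,r},{p,q,u},{p,r,s}}
  U35: {{p},{p,q},{p,r},{p,s},{p,u},{p,q,r},{p,q,u},{p,r,s}}
  U45: {{p},{p,q},{p,r},{p,s},{p,u},{q,r},{q,s},{s,t},{p,q,r},{p,q,u},{p,r,s},{q,r,s},{q,s,t}}
  U123: {{p,u},{p,q,u}}
  U124: {{t},{q,t},{s,t},{q,s,t}} {{p,u},{p,q,u}}
  U125: {{p,u},{p,q,u}} {{s,t},{q,s,t}}
  U134: {{p},{p,q},{p,r},{p,s},{p,u},{p,q,r},{p,q,u},{p,r,s}}
  U135: {{p},{p,q},{p,r},{p,s},{p,u},{p,q,r},{p,q,u},{p,r,s}}
  U145: {{p},{p,q},{p,r},{p,s},{p,u},{q,r},{p,q,r},{p,q,u},{p,r,s},{q,r,s}} {{s,t},{q,s,t}}
  U234: {{p,u},{p,q,u}}
  U235: {{p,u},{p,q,u}}
  U245: {{p,u},{p,q,u}} {{s,t},{q,s,t}}
  U345: {{p},{p,q},{p,r},{p,s},{p,u},{p,q,r},{p,q,u},{p,r,s}}
  U1234: {{p,u},{p,q,u}}
  U1235: {{p,u},{p,q,u}}
  U1245: {{p,u},{p,q,u}} {{s,t},{q,s,t}}
  U1345: {{p},{p,q},{p,r},{p,s},{p,u},{p,q,r},{p,q,u},{p,r,s}}
  U2345: {{p,u},{p,q,u}}
  U12345: {{p,u},{p,q,u}}
C dims 7,15,14,6; δ0: rk 6, SNF 1^6; δ1: rk 9, SNF 1^9; δ2: rk 5, SNF 1^5
Ȟ^0: (7−6)−0=1 ⇒ Z
Ȟ^1: (15−9)−6=0 ⇒ 0
Ȟ^2: (14−5)−9=0 ⇒ 0

Ȟ^0 = Z, Ȟ^1 = 0, Ȟ^2 = 0


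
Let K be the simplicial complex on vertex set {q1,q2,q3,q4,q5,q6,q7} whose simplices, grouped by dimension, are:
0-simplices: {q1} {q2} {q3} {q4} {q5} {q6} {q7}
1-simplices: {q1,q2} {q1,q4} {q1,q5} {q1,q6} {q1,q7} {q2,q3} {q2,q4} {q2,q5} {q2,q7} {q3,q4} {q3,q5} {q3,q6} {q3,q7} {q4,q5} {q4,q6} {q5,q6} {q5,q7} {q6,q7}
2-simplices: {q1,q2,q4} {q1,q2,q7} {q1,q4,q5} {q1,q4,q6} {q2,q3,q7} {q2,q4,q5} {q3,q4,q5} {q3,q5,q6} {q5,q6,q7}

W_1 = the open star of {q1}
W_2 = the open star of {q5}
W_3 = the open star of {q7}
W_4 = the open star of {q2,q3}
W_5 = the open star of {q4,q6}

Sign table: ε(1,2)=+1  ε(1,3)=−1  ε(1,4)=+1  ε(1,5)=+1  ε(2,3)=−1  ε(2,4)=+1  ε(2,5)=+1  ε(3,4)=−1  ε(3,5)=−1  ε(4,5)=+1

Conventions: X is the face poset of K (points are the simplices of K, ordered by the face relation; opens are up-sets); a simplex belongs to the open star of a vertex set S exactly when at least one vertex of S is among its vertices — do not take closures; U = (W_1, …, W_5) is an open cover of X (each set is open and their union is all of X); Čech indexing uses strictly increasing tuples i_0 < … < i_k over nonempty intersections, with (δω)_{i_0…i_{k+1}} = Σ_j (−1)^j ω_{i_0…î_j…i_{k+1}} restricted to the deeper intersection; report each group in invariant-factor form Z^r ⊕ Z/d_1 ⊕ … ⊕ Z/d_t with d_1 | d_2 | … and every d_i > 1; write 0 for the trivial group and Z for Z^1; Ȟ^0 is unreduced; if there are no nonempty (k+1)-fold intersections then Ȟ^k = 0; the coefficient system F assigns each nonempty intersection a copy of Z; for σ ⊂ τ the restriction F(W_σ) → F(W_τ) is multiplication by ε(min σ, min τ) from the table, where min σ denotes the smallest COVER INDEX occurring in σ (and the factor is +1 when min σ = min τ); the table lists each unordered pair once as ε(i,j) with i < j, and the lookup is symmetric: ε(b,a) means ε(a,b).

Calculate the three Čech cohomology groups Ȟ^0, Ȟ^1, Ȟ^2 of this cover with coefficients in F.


Ȟ^0(U;F) ≅ Z, Ȟ^1(U;F) ≅ Z, Ȟ^2(U;F) ≅ 0

nerve simplices:
  W1={{q1},{q1,q2},{q1,q4},{q1,q5},{q1,q6},{q1,q7},{q1,q2,q4},{q1,q2,q7},{q1,q4,q5},{q1,q4,q6}} W2={{q5},{q1,q5},{q2,q5},{q3,q5},{q4,q5},{q5,q6},{q5,q7},{q1,q4,q5},{q2,q4,q5},{q3,q4,q5},{q3,q5,q6},{q5,q6,q7}} W3={{q7},{q1,q7},{q2,q7},{q3,q7},{q5,q7},{q6,q7},{q1,q2,q7},{q2,q3,q7},{q5,q6,q7}} W4={{q2},{q3},{q1,q2},{q2,q3},{q2,q4},{q2,q5},{q2,q7},{q3,q4},{q3,q5},{q3,q6},{q3,q7},{q1,q2,q4},{q1,q2,q7},{q2,q3,q7},{q2,q4,q5},{q3,q4,q5},{q3,q5,q6}} W5={{q4},{q6},{q1,q4},{q1,q6},{q2,q4},{q3,q4},{q3,q6},{q4,q5},{q4,q6},{q5,q6},{q6,q7},{q1,q2,q4},{q1,q4,q5},{q1,q4,q6},{q2,q4,q5},{q3,q4,q5},{q3,q5,q6},{q5,q6,q7}}
  W12={{q1,q5},{q1,q4,q5}} W13={{q1,q7},{q1,q2,q7}} W14={{q1,q2},{q1,q2,q4},{q1,q2,q7}} W15={{q1,q4},{q1,q6},{q1,q2,q4},{q1,q4,q5},{q1,q4,q6}} W23={{q5,q7},{q5,q6,q7}} W24={{q2,q5},{q3,q5},{q2,q4,q5},{q3,q4,q5},{q3,q5,q6}} W25={{q4,q5},{q5,q6},{q1,q4,q5},{q2,q4,q5},{q3,q4,q5},{q3,q5,q6},{q5,q6,q7}} W34={{q2,q7},{q3,q7},{q1,q2,q7},{q2,q3,q7}} W35={{q6,q7},{q5,q6,q7}} W45={{q2,q4},{q3,q4},{q3,q6},{q1,q2,q4},{q2,q4,q5},{q3,q4,q5},{q3,q5,q6}}
  W125={{q1,q4,q5}} W134={{q1,q2,q7}} W145={{q1,q2,q4}} W235={{q5,q6,q7}} W245={{q2,q4,q5},{q3,q4,q5},{q3,q5,q6}}
C dims 5,10,5; δ0: rk 4, SNF 1^4; δ1: rk 5, SNF 1^5
degree 0: 5−4−0 = 1 → Ȟ^0 ≅ Z
degree 1: 10−5−4 = 1 → Ȟ^1 ≅ Z
degree 2: 5−0−5 = 0 → Ȟ^2 ≅ 0


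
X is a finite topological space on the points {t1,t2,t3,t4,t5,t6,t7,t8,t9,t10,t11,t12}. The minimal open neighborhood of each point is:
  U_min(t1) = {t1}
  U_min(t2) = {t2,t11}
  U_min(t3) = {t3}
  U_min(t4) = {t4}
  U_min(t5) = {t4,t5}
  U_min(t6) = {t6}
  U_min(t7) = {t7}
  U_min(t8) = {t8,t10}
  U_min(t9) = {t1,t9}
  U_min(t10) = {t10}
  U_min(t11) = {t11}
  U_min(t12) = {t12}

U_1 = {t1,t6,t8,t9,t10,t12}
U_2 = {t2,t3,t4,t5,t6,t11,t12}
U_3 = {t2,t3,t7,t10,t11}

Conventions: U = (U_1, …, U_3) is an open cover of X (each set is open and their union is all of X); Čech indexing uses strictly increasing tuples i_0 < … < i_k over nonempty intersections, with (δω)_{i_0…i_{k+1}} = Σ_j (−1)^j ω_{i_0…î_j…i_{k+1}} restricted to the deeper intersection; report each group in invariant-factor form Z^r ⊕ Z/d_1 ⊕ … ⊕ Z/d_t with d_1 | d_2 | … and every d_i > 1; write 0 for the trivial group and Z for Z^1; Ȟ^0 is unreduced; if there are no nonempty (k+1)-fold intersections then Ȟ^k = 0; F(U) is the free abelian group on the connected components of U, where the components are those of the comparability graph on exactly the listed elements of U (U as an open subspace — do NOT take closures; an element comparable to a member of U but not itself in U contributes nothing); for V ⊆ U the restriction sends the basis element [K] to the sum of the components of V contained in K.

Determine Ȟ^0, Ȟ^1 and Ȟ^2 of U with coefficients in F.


Ȟ^0(U;F) ≅ Z^8, Ȟ^1(U;F) ≅ 0, Ȟ^2(U;F) ≅ 0

nonempty overlaps:
  U12={t6,t12} U13={t10} U23={t2,t3,t11}
components per intersection:
  U1: {t1,t9} {t6} {t8,t10} {t12}
  U2: {t2,t11} {t3} {t4,t5} {t6} {t12}
  U3: {t2,t11} {t3} {t7} {t10}
  U12: {t6} {t12}
  U13: {t10}
  U23: {t2,t11} {t3}
C dims 13,5; δ0: rk 5, SNF 1^5
degree 0: 13−5−0 = 8 → Ȟ^0 ≅ Z^8
degree 1: 5−0−5 = 0 → Ȟ^1 ≅ 0
degree 2: 0−0−0 = 0 → Ȟ^2 ≅ 0


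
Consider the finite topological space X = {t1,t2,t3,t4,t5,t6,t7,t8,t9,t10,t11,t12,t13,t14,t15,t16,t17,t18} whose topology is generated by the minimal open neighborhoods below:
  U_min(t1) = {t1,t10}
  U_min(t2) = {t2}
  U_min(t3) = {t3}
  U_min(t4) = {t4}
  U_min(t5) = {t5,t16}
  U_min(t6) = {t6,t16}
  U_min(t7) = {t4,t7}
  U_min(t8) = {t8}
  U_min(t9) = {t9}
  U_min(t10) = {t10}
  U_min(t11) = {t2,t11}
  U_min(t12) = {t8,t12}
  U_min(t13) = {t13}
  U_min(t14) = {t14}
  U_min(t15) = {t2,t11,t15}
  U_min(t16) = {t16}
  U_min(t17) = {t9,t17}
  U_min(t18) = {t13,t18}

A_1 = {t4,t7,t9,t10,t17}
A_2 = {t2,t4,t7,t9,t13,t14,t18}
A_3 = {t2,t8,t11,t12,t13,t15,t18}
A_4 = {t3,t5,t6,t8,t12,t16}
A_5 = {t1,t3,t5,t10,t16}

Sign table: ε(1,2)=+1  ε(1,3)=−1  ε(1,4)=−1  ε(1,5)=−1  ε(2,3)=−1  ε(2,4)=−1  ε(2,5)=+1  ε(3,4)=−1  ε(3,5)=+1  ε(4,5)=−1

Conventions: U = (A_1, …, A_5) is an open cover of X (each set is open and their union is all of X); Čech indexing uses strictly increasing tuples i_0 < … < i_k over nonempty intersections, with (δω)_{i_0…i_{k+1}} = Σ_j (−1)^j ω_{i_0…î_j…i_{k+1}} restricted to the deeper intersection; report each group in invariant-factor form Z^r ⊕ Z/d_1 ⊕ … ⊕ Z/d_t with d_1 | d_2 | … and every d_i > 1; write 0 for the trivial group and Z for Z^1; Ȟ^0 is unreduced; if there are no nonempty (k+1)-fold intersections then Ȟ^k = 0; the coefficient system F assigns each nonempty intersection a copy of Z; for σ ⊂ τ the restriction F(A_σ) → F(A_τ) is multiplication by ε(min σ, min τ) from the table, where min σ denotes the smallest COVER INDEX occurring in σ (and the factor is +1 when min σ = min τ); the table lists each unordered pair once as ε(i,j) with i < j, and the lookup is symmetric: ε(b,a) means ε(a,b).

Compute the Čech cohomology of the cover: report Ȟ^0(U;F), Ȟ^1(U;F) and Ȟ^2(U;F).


Ȟ^0 ≅ Z, Ȟ^1 ≅ Z and Ȟ^2 ≅ 0

nerve of the cover:
  A12={t4,t7,t9} A15={t10} A23={t2,t13,t18} A34={t8,t12} A45={t3,t5,t16}
C dims 5,5; δ0: rk 4, SNF 1^4
Ȟ^0 = (5 − 4) − 0 = 1, so Ȟ^0 ≅ Z
Ȟ^1 = (5 − 0) − 4 = 1, so Ȟ^1 ≅ Z
Ȟ^2 = (0 − 0) − 0 = 0, so Ȟ^2 ≅ 0


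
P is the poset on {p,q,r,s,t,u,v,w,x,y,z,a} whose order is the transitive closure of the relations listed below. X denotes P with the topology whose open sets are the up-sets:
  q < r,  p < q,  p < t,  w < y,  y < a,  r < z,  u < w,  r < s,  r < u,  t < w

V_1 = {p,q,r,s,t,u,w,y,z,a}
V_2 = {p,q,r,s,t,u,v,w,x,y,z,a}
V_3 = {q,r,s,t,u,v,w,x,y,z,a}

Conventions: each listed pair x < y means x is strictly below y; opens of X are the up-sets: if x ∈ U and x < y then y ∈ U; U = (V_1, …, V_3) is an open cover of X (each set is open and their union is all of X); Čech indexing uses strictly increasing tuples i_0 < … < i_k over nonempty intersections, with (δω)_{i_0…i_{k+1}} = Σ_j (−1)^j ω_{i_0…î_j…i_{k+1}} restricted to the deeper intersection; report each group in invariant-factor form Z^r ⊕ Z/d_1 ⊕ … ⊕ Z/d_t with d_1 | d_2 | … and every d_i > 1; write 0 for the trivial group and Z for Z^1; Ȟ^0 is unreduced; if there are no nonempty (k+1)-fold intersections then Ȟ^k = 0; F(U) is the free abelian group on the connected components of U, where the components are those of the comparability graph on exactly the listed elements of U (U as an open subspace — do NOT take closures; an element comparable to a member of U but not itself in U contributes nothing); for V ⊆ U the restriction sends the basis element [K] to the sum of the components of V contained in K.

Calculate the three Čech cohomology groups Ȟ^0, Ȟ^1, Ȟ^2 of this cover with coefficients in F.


nonempty intersections:
  V12={p,q,r,s,t,u,w,y,z,a} V13={q,r,s,t,u,w,y,z,a} V23={q,r,s,t,u,v,w,x,y,z,a}
  V123={q,r,s,t,u,w,y,z,a}
components per intersection:
  V1: {p,q,r,s,t,u,w,y,z,a}
  V2: {p,q,r,s,t,u,w,y,z,a} {v} {x}
  V3: {q,r,s,t,u,w,y,z,a} {v} {x}
  V12: {p,q,r,s,t,u,w,y,z,a}
  V13: {q,r,s,t,u,w,y,z,a}
  V23: {q,r,s,t,u,w,y,z,a} {v} {x}
  V123: {q,r,s,t,u,w,y,z,a}
C dims 7,5,1; δ0: rk 4, SNF 1^4; δ1: rk 1, SNF 1^1
Ȟ^0: (7−4)−0=3 ⇒ Z^3
Ȟ^1: (5−1)−4=0 ⇒ 0
Ȟ^2: (1−0)−1=0 ⇒ 0

Ȟ^0(U;F) ≅ Z^3, Ȟ^1(U;F) ≅ 0, Ȟ^2(U;F) ≅ 0


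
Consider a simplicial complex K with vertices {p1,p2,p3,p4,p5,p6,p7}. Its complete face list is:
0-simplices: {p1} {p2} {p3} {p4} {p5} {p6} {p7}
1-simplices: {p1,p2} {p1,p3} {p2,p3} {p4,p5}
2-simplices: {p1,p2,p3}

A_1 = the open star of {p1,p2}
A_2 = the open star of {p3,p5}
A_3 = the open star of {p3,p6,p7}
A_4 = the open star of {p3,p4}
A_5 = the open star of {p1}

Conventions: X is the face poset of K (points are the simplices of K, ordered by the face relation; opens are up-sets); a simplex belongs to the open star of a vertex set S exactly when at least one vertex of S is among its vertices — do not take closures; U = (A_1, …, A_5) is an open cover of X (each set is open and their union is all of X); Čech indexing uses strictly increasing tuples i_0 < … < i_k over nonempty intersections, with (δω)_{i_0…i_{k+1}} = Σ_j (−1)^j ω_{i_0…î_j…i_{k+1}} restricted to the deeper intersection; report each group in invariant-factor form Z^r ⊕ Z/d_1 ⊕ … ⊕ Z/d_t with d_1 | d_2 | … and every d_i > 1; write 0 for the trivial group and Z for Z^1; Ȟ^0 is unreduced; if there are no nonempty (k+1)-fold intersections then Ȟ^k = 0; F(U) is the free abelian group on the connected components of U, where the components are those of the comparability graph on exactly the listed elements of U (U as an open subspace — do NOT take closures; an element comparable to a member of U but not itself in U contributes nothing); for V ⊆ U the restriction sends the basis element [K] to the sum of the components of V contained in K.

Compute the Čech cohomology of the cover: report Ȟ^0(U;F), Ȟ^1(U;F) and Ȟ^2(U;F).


Ȟ^0 ≅ Z^4, Ȟ^1 ≅ 0 and Ȟ^2 ≅ 0

nerve simplices:
  A1={{p1},{p2},{p1,p2},{p1,p3},{p2,p3},{p1,p2,p3}} A2={{p3},{p5},{p1,p3},{p2,p3},{p4,p5},{p1,p2,p3}} A3={{p3},{p6},{p7},{p1,p3},{p2,p3},{p1,p2,p3}} A4={{p3},{p4},{p1,p3},{p2,p3},{p4,p5},{p1,p2,p3}} A5={{p1},{p1,p2},{p1,p3},{p1,p2,p3}}
  A12={{p1,p3},{p2,p3},{p1,p2,p3}} A13={{p1,p3},{p2,p3},{p1,p2,p3}} A14={{p1,p3},{p2,p3},{p1,p2,p3}} A15={{p1},{p1,p2},{p1,p3},{p1,p2,p3}} A23={{p3},{p1,p3},{p2,p3},{p1,p2,p3}} A24={{p3},{p1,p3},{p2,p3},{p4,p5},{p1,p2,p3}} A25={{p1,p3},{p1,p2,p3}} A34={{p3},{p1,p3},{p2,p3},{p1,p2,p3}} A35={{p1,p3},{p1,p2,p3}} A45={{p1,p3},{p1,p2,p3}}
  A123={{p1,p3},{p2,p3},{p1,p2,p3}} A124={{p1,p3},{p2,p3},{p1,p2,p3}} A125={{p1,p3},{p1,p2,p3}} A134={{p1,p3},{p2,p3},{p1,p2,p3}} A135={{p1,p3},{p1,p2,p3}} A145={{p1,p3},{p1,p2,p3}} A234={{p3},{p1,p3},{p2,p3},{p1,p2,p3}} A235={{p1,p3},{p1,p2,p3}} A245={{p1,p3},{p1,p2,p3}} A345={{p1,p3},{p1,p2,p3}}
  A1234={{p1,p3},{p2,p3},{p1,p2,p3}} A1235={{p1,p3},{p1,p2,p3}} A1245={{p1,p3},{p1,p2,p3}} A1345={{p1,p3},{p1,p2,p3}} A2345={{p1,p3},{p1,p2,p3}}
  A12345={{p1,p3},{p1,p2,p3}}
components per intersection:
  A1: {{p1},{p2},{p1,p2},{p1,p3},{p2,p3},{p1,p2,p3}}
  A2: {{p3},{p1,p3},{p2,p3},{p1,p2,p3}} {{p5},{p4,p5}}
  A3: {{p3},{p1,p3},{p2,p3},{p1,p2,p3}} {{p6}} {{p7}}
  A4: {{p3},{p1,p3},{p2,p3},{p1,p2,p3}} {{p4},{p4,p5}}
  A5: {{p1},{p1,p2},{p1,p3},{p1,p2,p3}}
  A12: {{p1,p3},{p2,p3},{p1,p2,p3}}
  A13: {{p1,p3},{p2,p3},{p1,p2,p3}}
  A14: {{p1,p3},{p2,p3},{p1,p2,p3}}
  A15: {{p1},{p1,p2},{p1,p3},{p1,p2,p3}}
  A23: {{p3},{p1,p3},{p2,p3},{p1,p2,p3}}
  A24: {{p3},{p1,p3},{p2,p3},{p1,p2,p3}} {{p4,p5}}
  A25: {{p1,p3},{p1,p2,p3}}
  A34: {{p3},{p1,p3},{p2,p3},{p1,p2,p3}}
  A35: {{p1,p3},{p1,p2,p3}}
  A45: {{p1,p3},{p1,p2,p3}}
  A123: {{p1,p3},{p2,p3},{p1,p2,p3}}
  A124: {{p1,p3},{p2,p3},{p1,p2,p3}}
  A125: {{p1,p3},{p1,p2,p3}}
  A134: {{p1,p3},{p2,p3},{p1,p2,p3}}
  A135: {{p1,p3},{p1,p2,p3}}
  A145: {{p1,p3},{p1,p2,p3}}
  A234: {{p3},{p1,p3},{p2,p3},{p1,p2,p3}}
  A235: {{p1,p3},{p1,p2,p3}}
  A245: {{p1,p3},{p1,p2,p3}}
  A345: {{p1,p3},{p1,p2,p3}}
  A1234: {{p1,p3},{p2,p3},{p1,p2,p3}}
  A1235: {{p1,p3},{p1,p2,p3}}
  A1245: {{p1,p3},{p1,p2,p3}}
  A1345: {{p1,p3},{p1,p2,p3}}
  A2345: {{p1,p3},{p1,p2,p3}}
  A12345: {{p1,p3},{p1,p2,p3}}
C dims 9,11,10,5; δ0: rk 5, SNF 1^5; δ1: rk 6, SNF 1^6; δ2: rk 4, SNF 1^4
degree 0: 9−5−0 = 4 → Ȟ^0 ≅ Z^4
degree 1: 11−6−5 = 0 → Ȟ^1 ≅ 0
degree 2: 10−4−6 = 0 → Ȟ^2 ≅ 0


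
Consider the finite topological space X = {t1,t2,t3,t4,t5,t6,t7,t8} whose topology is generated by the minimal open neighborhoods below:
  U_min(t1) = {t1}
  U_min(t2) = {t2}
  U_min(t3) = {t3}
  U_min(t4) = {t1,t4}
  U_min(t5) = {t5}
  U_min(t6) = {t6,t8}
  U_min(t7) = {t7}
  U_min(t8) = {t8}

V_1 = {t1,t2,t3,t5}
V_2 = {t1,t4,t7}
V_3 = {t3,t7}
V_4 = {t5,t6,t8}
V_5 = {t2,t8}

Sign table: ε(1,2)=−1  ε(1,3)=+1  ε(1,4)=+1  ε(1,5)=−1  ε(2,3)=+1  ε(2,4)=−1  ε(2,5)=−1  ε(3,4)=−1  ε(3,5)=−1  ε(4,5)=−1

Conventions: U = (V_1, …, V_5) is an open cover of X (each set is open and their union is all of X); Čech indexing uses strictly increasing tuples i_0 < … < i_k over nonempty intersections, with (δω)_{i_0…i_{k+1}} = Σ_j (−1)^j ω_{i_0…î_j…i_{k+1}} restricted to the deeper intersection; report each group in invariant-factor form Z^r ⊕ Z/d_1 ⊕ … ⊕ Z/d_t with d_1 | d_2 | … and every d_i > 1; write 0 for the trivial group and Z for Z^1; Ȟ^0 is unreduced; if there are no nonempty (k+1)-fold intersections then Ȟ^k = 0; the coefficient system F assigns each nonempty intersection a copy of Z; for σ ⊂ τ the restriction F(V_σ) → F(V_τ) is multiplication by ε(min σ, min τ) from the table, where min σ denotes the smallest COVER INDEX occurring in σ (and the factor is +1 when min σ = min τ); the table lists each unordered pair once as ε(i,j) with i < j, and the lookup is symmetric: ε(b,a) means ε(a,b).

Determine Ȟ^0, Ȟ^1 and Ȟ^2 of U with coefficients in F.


Ȟ^0 ≅ 0; Ȟ^1 ≅ Z ⊕ Z/2; Ȟ^2 ≅ 0

cover nerve:
  V12={t1} V13={t3} V14={t5} V15={t2} V23={t7} V45={t8}
C dims 5,6; δ0: rk 5, SNF 1^4·2
Ȟ^0: (5−5)−0=0 ⇒ 0
Ȟ^1: (6−0)−5=1 plus torsion [2] ⇒ Z ⊕ Z/2
Ȟ^2: (0−0)−0=0 ⇒ 0


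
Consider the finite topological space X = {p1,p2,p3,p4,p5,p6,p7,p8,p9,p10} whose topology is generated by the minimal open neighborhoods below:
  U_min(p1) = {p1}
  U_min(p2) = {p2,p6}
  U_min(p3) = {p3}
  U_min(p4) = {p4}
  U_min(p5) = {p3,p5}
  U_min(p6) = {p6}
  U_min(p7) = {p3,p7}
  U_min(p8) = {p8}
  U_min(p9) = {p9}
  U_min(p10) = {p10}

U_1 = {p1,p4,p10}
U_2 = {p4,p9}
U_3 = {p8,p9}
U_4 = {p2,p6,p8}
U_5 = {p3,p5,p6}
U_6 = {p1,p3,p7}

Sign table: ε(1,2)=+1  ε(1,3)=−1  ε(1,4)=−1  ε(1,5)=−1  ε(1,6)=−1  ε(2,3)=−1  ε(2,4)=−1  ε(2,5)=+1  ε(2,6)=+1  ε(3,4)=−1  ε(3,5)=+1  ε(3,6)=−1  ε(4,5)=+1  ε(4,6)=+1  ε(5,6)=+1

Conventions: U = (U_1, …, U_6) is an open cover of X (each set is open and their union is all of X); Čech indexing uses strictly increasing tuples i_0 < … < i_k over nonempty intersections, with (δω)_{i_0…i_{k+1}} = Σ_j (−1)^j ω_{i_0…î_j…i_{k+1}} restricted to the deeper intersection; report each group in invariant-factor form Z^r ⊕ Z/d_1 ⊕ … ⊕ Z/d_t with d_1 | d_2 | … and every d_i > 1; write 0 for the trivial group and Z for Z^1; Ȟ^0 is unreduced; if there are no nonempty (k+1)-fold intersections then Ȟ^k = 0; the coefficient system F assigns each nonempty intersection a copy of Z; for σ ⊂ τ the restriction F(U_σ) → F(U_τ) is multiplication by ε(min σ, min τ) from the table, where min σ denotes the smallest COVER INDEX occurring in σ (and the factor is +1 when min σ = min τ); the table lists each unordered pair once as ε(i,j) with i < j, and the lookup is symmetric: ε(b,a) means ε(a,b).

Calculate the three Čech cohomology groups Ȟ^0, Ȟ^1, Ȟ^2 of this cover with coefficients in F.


nonempty intersections:
  U12={p4} U16={p1} U23={p9} U34={p8} U45={p6} U56={p3}
C dims 6,6; δ0: rk 6, SNF 1^5·2
Ȟ^0: (6−6)−0=0 ⇒ 0
Ȟ^1: (6−0)−6=0 plus torsion [2] ⇒ Z/2
Ȟ^2: (0−0)−0=0 ⇒ 0

Ȟ^0 ≅ 0; Ȟ^1 ≅ Z/2; Ȟ^2 ≅ 0


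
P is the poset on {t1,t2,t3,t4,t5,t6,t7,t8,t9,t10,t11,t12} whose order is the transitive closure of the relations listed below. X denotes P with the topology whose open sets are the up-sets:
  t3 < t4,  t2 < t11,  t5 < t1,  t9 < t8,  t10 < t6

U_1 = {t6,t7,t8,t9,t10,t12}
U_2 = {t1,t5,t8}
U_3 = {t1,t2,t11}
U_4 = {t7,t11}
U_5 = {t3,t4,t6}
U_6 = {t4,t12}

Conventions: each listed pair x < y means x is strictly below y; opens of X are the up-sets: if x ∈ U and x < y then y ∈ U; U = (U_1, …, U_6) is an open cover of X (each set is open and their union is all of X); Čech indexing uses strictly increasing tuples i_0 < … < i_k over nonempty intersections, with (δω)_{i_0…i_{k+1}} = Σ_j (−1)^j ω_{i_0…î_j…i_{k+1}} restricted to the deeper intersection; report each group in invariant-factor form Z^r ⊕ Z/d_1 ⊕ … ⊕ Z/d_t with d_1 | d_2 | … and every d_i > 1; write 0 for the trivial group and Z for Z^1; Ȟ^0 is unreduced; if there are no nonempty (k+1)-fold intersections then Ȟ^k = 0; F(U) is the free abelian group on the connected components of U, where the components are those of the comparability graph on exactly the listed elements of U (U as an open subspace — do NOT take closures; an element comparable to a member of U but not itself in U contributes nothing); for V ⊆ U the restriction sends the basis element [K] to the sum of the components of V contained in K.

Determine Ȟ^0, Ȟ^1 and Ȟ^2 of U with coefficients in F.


cover nerve:
  U12={t8} U14={t7} U15={t6} U16={t12} U23={t1} U34={t11} U56={t4}
components per intersection:
  U1: {t6,t10} {t7} {t8,t9} {t12}
  U2: {t1,t5} {t8}
  U3: {t1} {t2,t11}
  U4: {t7} {t11}
  U5: {t3,t4} {t6}
  U6: {t4} {t12}
  U12: {t8}
  U14: {t7}
  U15: {t6}
  U16: {t12}
  U23: {t1}
  U34: {t11}
  U56: {t4}
C dims 14,7; δ0: rk 7, SNF 1^7
Ȟ^0: (14−7)−0=7 ⇒ Z^7
Ȟ^1: (7−0)−7=0 ⇒ 0
Ȟ^2: (0−0)−0=0 ⇒ 0

Ȟ^0 = Z^7, Ȟ^1 = 0, Ȟ^2 = 0


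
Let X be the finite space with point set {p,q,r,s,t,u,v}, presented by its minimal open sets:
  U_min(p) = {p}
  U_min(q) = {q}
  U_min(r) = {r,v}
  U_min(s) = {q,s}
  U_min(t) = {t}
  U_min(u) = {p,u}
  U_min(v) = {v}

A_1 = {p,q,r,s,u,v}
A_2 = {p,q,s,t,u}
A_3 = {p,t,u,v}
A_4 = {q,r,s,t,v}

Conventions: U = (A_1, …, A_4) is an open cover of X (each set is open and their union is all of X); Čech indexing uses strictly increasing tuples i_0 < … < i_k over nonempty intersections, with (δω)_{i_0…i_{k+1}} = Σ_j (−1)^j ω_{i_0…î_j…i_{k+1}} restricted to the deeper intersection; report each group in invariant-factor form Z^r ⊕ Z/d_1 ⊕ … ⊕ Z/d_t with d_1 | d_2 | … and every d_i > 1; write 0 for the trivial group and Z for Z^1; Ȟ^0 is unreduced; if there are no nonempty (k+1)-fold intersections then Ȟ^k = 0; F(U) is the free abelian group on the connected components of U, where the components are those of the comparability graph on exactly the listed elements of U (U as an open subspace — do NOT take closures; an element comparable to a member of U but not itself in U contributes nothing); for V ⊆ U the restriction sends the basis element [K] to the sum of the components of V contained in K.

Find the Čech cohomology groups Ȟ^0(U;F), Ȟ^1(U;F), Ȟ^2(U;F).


intersection data:
  A12={p,q,s,u} A13={p,u,v} A14={q,r,s,v} A23={p,t,u} A24={q,s,t} A34={t,v}
  A123={p,u} A124={q,s} A134={v} A234={t}
components per intersection:
  A1: {p,u} {q,s} {r,v}
  A2: {p,u} {q,s} {t}
  A3: {p,u} {t} {v}
  A4: {q,s} {r,v} {t}
  A12: {p,u} {q,s}
  A13: {p,u} {v}
  A14: {q,s} {r,v}
  A23: {p,u} {t}
  A24: {q,s} {t}
  A34: {t} {v}
  A123: {p,u}
  A124: {q,s}
  A134: {v}
  A234: {t}
C dims 12,12,4; δ0: rk 8, SNF 1^8; δ1: rk 4, SNF 1^4
Ȟ^0 = (12 − 8) − 0 = 4, so Ȟ^0 ≅ Z^4
Ȟ^1 = (12 − 4) − 8 = 0, so Ȟ^1 ≅ 0
Ȟ^2 = (4 − 0) − 4 = 0, so Ȟ^2 ≅ 0

Ȟ^0(U;F) ≅ Z^4, Ȟ^1(U;F) ≅ 0, Ȟ^2(U;F) ≅ 0


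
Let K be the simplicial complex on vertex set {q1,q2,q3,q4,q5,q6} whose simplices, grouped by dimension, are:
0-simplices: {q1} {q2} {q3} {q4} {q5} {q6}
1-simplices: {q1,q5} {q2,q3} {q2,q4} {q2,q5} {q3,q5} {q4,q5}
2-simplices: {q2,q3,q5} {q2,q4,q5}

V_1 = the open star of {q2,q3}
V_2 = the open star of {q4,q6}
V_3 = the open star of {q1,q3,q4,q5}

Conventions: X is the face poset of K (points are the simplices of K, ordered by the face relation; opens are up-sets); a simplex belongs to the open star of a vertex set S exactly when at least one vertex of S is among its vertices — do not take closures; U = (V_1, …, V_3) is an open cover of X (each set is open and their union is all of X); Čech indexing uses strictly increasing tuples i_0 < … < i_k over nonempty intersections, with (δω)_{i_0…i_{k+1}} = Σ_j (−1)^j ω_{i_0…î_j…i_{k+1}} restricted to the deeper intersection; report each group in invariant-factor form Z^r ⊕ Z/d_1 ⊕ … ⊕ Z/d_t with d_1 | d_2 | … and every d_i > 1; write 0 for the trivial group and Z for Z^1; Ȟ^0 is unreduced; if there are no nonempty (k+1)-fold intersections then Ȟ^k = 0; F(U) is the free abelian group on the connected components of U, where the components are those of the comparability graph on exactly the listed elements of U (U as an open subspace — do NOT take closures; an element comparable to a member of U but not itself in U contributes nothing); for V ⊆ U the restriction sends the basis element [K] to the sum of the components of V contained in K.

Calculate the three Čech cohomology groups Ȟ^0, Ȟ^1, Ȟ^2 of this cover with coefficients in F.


nerve of the cover:
  V1={{q2},{q3},{q2,q3},{q2,q4},{q2,q5},{q3,q5},{q2,q3,q5},{q2,q4,q5}} V2={{q4},{q6},{q2,q4},{q4,q5},{q2,q4,q5}} V3={{q1},{q3},{q4},{q5},{q1,q5},{q2,q3},{q2,q4},{q2,q5},{q3,q5},{q4,q5},{q2,q3,q5},{q2,q4,q5}}
  V12={{q2,q4},{q2,q4,q5}} V13={{q3},{q2,q3},{q2,q4},{q2,q5},{q3,q5},{q2,q3,q5},{q2,q4,q5}} V23={{q4},{q2,q4},{q4,q5},{q2,q4,q5}}
  V123={{q2,q4},{q2,q4,q5}}
components per intersection:
  V1: {{q2},{q3},{q2,q3},{q2,q4},{q2,q5},{q3,q5},{q2,q3,q5},{q2,q4,q5}}
  V2: {{q4},{q2,q4},{q4,q5},{q2,q4,q5}} {{q6}}
  V3: {{q1},{q3},{q4},{q5},{q1,q5},{q2,q3},{q2,q4},{q2,q5},{q3,q5},{q4,q5},{q2,q3,q5},{q2,q4,q5}}
  V12: {{q2,q4},{q2,q4,q5}}
  V13: {{q3},{q2,q3},{q2,q4},{q2,q5},{q3,q5},{q2,q3,q5},{q2,q4,q5}}
  V23: {{q4},{q2,q4},{q4,q5},{q2,q4,q5}}
  V123: {{q2,q4},{q2,q4,q5}}
C dims 4,3,1; δ0: rk 2, SNF 1^2; δ1: rk 1, SNF 1^1
Ȟ^0 = (4 − 2) − 0 = 2, so Ȟ^0 ≅ Z^2
Ȟ^1 = (3 − 1) − 2 = 0, so Ȟ^1 ≅ 0
Ȟ^2 = (1 − 0) − 1 = 0, so Ȟ^2 ≅ 0

Ȟ^0(U;F) ≅ Z^2; Ȟ^1(U;F) ≅ 0; Ȟ^2(U;F) ≅ 0


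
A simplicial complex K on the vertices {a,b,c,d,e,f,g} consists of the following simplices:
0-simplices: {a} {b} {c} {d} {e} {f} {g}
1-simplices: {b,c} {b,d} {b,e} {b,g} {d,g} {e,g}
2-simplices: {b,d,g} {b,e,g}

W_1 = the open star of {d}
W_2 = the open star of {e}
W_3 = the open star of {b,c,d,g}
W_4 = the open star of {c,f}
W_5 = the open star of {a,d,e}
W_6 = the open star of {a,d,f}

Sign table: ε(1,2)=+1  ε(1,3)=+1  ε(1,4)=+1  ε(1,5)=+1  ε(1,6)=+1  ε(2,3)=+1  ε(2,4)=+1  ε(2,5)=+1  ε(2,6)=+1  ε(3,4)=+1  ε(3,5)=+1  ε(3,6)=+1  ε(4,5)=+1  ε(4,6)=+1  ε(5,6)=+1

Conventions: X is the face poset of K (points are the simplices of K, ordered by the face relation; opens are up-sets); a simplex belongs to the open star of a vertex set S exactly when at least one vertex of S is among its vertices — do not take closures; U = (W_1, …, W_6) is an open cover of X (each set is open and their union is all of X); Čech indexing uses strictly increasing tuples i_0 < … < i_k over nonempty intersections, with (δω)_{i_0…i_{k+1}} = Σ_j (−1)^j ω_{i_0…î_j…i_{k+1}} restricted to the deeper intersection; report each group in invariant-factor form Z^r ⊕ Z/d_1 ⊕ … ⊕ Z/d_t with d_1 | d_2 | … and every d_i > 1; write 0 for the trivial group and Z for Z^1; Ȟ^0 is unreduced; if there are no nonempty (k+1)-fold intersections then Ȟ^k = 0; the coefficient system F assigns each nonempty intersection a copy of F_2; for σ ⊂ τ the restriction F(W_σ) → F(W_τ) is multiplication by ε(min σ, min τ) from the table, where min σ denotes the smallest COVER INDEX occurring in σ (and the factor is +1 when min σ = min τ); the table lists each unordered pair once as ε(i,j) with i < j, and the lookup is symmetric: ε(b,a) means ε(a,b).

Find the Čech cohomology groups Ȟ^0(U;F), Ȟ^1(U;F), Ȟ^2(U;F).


cover nerve:
  W1={{d},{b,d},{d,g},{b,d,g}} W2={{e},{b,e},{e,g},{b,e,g}} W3={{b},{c},{d},{g},{b,c},{b,d},{b,e},{b,g},{d,g},{e,g},{b,d,g},{b,e,g}} W4={{c},{f},{b,c}} W5={{a},{d},{e},{b,d},{b,e},{d,g},{e,g},{b,d,g},{b,e,g}} W6={{a},{d},{f},{b,d},{d,g},{b,d,g}}
  W13={{d},{b,d},{d,g},{b,d,g}} W15={{d},{b,d},{d,g},{b,d,g}} W16={{d},{b,d},{d,g},{b,d,g}} W23={{b,e},{e,g},{b,e,g}} W25={{e},{b,e},{e,g},{b,e,g}} W34={{c},{b,c}} W35={{d},{b,d},{b,e},{d,g},{e,g},{b,d,g},{b,e,g}} W36={{d},{b,d},{d,g},{b,d,g}} W46={{f}} W56={{a},{d},{b,d},{d,g},{b,d,g}}
  W135={{d},{b,d},{d,g},{b,d,g}} W136={{d},{b,d},{d,g},{b,d,g}} W156={{d},{b,d},{d,g},{b,d,g}} W235={{b,e},{e,g},{b,e,g}} W356={{d},{b,d},{d,g},{b,d,g}}
  W1356={{d},{b,d},{d,g},{b,d,g}}
C dims 6,10,5,1; δ0: rk_F2 5; δ1: rk_F2 4; δ2: rk_F2 1
Ȟ^0: (6−5)−0=1 ⇒ Z/2
Ȟ^1: (10−4)−5=1 ⇒ Z/2
Ȟ^2: (5−1)−4=0 ⇒ 0

Ȟ^0(U;F) ≅ Z/2, Ȟ^1(U;F) ≅ Z/2, Ȟ^2(U;F) ≅ 0


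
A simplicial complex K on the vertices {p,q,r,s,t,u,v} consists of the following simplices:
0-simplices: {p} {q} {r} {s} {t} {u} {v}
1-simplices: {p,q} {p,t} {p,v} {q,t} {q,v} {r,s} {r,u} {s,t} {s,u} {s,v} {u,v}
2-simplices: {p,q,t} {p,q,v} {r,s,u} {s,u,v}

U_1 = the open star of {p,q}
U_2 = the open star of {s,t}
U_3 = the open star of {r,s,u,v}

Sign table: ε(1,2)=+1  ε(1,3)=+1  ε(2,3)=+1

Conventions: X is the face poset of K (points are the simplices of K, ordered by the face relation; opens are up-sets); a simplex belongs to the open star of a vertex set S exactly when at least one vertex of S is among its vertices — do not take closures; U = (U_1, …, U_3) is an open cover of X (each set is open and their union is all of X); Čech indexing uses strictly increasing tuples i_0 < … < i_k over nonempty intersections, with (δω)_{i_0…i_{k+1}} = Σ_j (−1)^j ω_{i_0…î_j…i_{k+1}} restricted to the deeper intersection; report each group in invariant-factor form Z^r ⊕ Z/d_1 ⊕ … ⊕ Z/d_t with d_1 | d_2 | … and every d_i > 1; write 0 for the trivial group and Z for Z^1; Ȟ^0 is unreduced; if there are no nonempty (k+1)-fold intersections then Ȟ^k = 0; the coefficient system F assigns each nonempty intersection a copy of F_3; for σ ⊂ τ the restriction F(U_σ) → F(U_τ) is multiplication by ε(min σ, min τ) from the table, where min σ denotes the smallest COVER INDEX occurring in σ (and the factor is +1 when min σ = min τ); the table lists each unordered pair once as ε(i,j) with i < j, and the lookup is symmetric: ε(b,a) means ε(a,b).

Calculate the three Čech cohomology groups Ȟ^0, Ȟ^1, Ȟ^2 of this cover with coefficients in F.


Ȟ^0(U;F) ≅ Z/3, Ȟ^1(U;F) ≅ Z/3, Ȟ^2(U;F) ≅ 0

nonempty overlaps:
  U1={{p},{q},{p,q},{p,t},{p,v},{q,t},{q,v},{p,q,t},{p,q,v}} U2={{s},{t},{p,t},{q,t},{r,s},{s,t},{s,u},{s,v},{p,q,t},{r,s,u},{s,u,v}} U3={{r},{s},{u},{v},{p,v},{q,v},{r,s},{r,u},{s,t},{s,u},{s,v},{u,v},{p,q,v},{r,s,u},{s,u,v}}
  U12={{p,t},{q,t},{p,q,t}} U13={{p,v},{q,v},{p,q,v}} U23={{s},{r,s},{s,t},{s,u},{s,v},{r,s,u},{s,u,v}}
C dims 3,3; δ0: rk_F3 2
degree 0: 3−2−0 = 1 → Ȟ^0 ≅ Z/3
degree 1: 3−0−2 = 1 → Ȟ^1 ≅ Z/3
degree 2: 0−0−0 = 0 → Ȟ^2 ≅ 0


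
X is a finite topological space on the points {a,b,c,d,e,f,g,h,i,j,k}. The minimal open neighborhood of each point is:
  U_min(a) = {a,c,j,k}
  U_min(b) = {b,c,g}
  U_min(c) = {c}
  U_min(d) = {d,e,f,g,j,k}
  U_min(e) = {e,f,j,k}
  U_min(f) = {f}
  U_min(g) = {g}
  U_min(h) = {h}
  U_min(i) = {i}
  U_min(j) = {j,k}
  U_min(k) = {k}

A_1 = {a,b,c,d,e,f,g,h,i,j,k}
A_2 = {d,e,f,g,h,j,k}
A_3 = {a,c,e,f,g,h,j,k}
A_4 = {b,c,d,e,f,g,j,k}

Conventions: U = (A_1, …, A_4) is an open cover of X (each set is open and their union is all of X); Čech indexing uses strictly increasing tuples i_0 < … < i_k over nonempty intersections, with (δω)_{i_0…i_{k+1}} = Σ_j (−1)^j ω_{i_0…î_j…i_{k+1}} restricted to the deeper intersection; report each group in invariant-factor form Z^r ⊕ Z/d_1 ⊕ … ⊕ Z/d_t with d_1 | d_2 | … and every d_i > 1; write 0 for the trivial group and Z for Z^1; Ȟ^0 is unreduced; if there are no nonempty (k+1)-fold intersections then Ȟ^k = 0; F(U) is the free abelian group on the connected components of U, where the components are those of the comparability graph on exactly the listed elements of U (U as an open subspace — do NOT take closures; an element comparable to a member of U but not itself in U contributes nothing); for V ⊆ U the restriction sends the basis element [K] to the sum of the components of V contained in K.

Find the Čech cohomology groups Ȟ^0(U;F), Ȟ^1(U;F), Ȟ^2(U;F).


nerve of the cover:
  A12={d,e,f,g,h,j,k} A13={a,c,e,f,g,h,j,k} A14={b,c,d,e,f,g,j,k} A23={e,f,g,h,j,k} A24={d,e,f,g,j,k} A34={c,e,f,g,j,k}
  A123={e,f,g,h,j,k} A124={d,e,f,g,j,k} A134={c,e,f,g,j,k} A234={e,f,g,j,k}
  A1234={e,f,g,j,k}
components per intersection:
  A1: {a,b,c,d,e,f,g,j,k} {h} {i}
  A2: {d,e,f,g,j,k} {h}
  A3: {a,c,e,f,j,k} {g} {h}
  A4: {b,c,d,e,f,g,j,k}
  A12: {d,e,f,g,j,k} {h}
  A13: {a,c,e,f,j,k} {g} {h}
  A14: {b,c,d,e,f,g,j,k}
  A23: {e,f,j,k} {g} {h}
  A24: {d,e,f,g,j,k}
  A34: {c} {e,f,j,k} {g}
  A123: {e,f,j,k} {g} {h}
  A124: {d,e,f,g,j,k}
  A134: {c} {e,f,j,k} {g}
  A234: {e,f,j,k} {g}
  A1234: {e,f,j,k} {g}
C dims 9,13,9,2; δ0: rk 6, SNF 1^6; δ1: rk 7, SNF 1^7; δ2: rk 2, SNF 1^2
Ȟ^0 = (9 − 6) − 0 = 3, so Ȟ^0 ≅ Z^3
Ȟ^1 = (13 − 7) − 6 = 0, so Ȟ^1 ≅ 0
Ȟ^2 = (9 − 2) − 7 = 0, so Ȟ^2 ≅ 0

Ȟ^0 ≅ Z^3; Ȟ^1 ≅ 0; Ȟ^2 ≅ 0


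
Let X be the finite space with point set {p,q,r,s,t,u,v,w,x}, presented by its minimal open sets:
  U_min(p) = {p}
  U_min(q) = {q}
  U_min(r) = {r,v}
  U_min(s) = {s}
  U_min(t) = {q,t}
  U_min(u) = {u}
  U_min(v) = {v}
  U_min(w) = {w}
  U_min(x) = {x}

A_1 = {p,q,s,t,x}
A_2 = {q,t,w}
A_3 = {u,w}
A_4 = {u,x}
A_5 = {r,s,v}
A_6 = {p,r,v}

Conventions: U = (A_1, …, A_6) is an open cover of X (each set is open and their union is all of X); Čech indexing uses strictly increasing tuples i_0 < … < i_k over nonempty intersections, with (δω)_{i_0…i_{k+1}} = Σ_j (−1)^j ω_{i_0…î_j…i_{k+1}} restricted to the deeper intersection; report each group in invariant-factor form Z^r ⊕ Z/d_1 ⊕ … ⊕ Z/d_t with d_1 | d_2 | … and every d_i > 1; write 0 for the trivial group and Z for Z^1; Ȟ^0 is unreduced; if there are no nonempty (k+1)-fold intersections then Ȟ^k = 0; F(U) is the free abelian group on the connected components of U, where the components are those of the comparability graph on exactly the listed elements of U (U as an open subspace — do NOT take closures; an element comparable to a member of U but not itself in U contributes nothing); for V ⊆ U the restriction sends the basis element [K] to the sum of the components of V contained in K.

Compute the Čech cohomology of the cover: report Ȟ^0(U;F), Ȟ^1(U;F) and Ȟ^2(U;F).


Ȟ^0 ≅ Z^7, Ȟ^1 ≅ 0, Ȟ^2 ≅ 0

nonempty overlaps:
  A12={q,t} A14={x} A15={s} A16={p} A23={w} A34={u} A56={r,v}
components per intersection:
  A1: {p} {q,t} {s} {x}
  A2: {q,t} {w}
  A3: {u} {w}
  A4: {u} {x}
  A5: {r,v} {s}
  A6: {p} {r,v}
  A12: {q,t}
  A14: {x}
  A15: {s}
  A16: {p}
  A23: {w}
  A34: {u}
  A56: {r,v}
C dims 14,7; δ0: rk 7, SNF 1^7
degree 0: 14−7−0 = 7 → Ȟ^0 ≅ Z^7
degree 1: 7−0−7 = 0 → Ȟ^1 ≅ 0
degree 2: 0−0−0 = 0 → Ȟ^2 ≅ 0


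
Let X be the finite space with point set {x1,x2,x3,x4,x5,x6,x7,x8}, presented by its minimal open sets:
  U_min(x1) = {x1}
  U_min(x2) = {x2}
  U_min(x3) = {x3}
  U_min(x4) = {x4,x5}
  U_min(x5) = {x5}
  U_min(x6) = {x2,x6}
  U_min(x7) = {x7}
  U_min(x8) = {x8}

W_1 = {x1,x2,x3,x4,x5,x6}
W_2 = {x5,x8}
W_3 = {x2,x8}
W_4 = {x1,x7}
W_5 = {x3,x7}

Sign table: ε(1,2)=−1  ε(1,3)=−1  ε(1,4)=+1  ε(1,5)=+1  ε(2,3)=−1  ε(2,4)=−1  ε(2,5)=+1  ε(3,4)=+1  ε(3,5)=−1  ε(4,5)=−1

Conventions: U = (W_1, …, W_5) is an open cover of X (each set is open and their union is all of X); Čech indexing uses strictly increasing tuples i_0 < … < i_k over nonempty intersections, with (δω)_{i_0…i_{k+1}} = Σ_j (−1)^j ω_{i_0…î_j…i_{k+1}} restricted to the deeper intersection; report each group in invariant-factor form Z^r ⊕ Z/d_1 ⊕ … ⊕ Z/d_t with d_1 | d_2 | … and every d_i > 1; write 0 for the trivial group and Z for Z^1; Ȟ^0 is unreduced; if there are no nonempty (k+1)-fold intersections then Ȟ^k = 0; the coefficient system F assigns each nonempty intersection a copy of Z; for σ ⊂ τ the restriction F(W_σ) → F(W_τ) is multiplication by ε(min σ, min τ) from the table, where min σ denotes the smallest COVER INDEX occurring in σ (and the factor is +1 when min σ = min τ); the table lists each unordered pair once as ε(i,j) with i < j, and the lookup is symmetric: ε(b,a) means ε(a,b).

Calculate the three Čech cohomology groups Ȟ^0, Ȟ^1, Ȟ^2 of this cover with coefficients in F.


nerve simplices:
  W12={x5} W13={x2} W14={x1} W15={x3} W23={x8} W45={x7}
C dims 5,6; δ0: rk 5, SNF 1^4·2
degree 0: 5−5−0 = 0 → Ȟ^0 ≅ 0
degree 1: 6−0−5 = 1 plus torsion [2] → Ȟ^1 ≅ Z ⊕ Z/2
degree 2: 0−0−0 = 0 → Ȟ^2 ≅ 0

Ȟ^0 = 0, Ȟ^1 = Z ⊕ Z/2, Ȟ^2 = 0


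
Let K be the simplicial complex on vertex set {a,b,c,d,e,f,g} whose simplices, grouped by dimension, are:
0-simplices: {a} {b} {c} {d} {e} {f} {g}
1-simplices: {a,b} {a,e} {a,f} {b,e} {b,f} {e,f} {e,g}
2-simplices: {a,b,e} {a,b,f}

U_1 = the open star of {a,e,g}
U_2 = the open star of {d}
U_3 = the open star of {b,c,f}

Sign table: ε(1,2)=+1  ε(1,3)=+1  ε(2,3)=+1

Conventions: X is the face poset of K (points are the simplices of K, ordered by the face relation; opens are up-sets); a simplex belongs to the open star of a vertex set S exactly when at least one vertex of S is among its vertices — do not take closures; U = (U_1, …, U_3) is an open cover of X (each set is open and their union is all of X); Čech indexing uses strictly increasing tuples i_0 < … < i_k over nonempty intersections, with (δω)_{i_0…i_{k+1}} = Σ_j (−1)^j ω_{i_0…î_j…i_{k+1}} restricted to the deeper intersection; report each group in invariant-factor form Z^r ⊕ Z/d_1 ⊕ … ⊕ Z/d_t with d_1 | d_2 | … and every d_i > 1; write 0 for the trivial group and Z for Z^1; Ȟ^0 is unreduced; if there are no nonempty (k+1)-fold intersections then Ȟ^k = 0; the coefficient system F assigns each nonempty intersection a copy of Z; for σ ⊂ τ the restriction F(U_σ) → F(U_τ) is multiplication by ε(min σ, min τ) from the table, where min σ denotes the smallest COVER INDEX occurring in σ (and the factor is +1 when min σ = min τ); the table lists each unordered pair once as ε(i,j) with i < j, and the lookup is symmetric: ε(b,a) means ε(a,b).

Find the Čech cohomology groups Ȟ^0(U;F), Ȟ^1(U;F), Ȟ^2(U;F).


Ȟ^0 = Z^2, Ȟ^1 = 0 and Ȟ^2 = 0

nerve of the cover:
  U1={{a},{e},{g},{a,b},{a,e},{a,f},{b,e},{e,f},{e,g},{a,b,e},{a,b,f}} U2={{d}} U3={{b},{c},{f},{a,b},{a,f},{b,e},{b,f},{e,f},{a,b,e},{a,b,f}}
  U13={{a,b},{a,f},{b,e},{e,f},{a,b,e},{a,b,f}}
C dims 3,1; δ0: rk 1, SNF 1^1
Ȟ^0 = (3 − 1) − 0 = 2, so Ȟ^0 ≅ Z^2
Ȟ^1 = (1 − 0) − 1 = 0, so Ȟ^1 ≅ 0
Ȟ^2 = (0 − 0) − 0 = 0, so Ȟ^2 ≅ 0
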